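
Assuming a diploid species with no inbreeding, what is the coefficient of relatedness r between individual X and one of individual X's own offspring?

0.5

Each parent–offspring link contributes a factor of 1/2, and independent paths through distinct common ancestors add.
One parent–offspring link: r = (1/2)^1 = 1/2.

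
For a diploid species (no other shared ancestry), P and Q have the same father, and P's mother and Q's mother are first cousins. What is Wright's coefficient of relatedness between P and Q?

With two independent routes of shared ancestry, r is the sum of the two contributions.
P and Q are related in two ways: half-sibs through their shared father (r = 1/4) and second cousins through their mothers (r = 1/32).
r = 1/4 + 1/32 = 0.28125.

0.28125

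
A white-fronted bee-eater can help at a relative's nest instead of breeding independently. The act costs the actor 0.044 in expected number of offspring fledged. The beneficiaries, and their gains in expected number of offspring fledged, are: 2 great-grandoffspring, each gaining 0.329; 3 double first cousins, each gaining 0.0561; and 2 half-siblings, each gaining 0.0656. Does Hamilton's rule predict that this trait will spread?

Hamilton's rule: the trait is favored when the sum of r·B over every recipient exceeds the actor's cost C.
r to a great-grandoffspring = 1/8 (three parent–offspring links: r = (1/2)^3 = 1/8).
r to a double first cousin = 0.25 (double first cousins share both grandparent pairs — four paths of length 4: r = 4·(1/2)^4 = 1/4).
r to a half-sibling = 1/4 (half-sibs share one parent — one path of length 2: r = (1/2)^2 = 1/4).
Summing one r·B term per recipient: 2·0.125·0.329 + 3·0.25·0.0561 + 2·0.25·0.0656 = 0.157125.
0.157125 > 0.044: the indirect benefit exceeds the cost.

Yes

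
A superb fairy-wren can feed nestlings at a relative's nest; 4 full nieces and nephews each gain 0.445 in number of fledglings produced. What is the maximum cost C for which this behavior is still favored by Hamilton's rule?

r to a full niece or nephew = 1/4 (full aunt/uncle↔niece/nephew: two paths of length 3 through the shared grandparent pair: r = 2·(1/2)^3 = 1/4).
Hamilton's rule: n·r·B > C, so the trait is favored while C < n·r·B = 4·0.25·0.445 = 0.445.

0.445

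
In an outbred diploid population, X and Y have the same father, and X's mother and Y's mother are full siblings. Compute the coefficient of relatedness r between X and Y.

0.375

Relatedness sums over independent paths through distinct common ancestors.
X and Y are related in two ways: half-sibs through their shared father (r = 1/4) and first cousins through their mothers (r = 1/8).
r = 1/4 + 1/8 = 3/8 = 0.375.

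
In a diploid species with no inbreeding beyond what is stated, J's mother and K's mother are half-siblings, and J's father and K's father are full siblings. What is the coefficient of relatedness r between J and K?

Independent pedigree routes through distinct common ancestors add.
J and K are related in two ways: half first cousins through their mothers (r = 1/16) and first cousins through their fathers (r = 1/8).
r = 1/16 + 1/8 = 3/16 = 0.1875.

0.1875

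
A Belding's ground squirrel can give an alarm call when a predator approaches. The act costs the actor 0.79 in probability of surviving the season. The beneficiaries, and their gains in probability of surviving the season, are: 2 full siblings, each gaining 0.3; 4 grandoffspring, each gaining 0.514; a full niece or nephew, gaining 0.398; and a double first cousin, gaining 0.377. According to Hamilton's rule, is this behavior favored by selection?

Yes

Hamilton's rule: the trait is favored when the sum of r·B over every recipient exceeds the actor's cost C.
r to a full sibling = 0.5 (full sibs share both parents — two paths of length 2: r = 2·(1/2)^2 = 1/2).
r to a grandoffspring = 0.25 (two parent–offspring links: r = (1/2)^2 = 1/4).
r to a full niece or nephew = 1/4 (full aunt/uncle↔niece/nephew: two paths of length 3 through the shared grandparent pair: r = 2·(1/2)^3 = 1/4).
r to a double first cousin = 0.25 (double first cousins share both grandparent pairs — four paths of length 4: r = 4·(1/2)^4 = 1/4).
Summing one r·B term per recipient: 2·0.5·0.3 + 4·0.25·0.514 + 1·0.25·0.398 + 1·0.25·0.377 = 1.00775.
1.00775 > 0.79: the indirect benefit exceeds the cost.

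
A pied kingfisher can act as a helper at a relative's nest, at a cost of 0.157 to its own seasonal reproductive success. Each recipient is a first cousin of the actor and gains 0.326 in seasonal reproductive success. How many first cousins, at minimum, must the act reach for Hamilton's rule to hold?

r to a first cousin = 0.125 (first cousins share one grandparent pair — two paths of length 4: r = 2·(1/2)^4 = 1/8).
Hamilton's rule: n·r·B > C  ⇒  n > C/(r·B) = 0.157/(0.125·0.326) = 3.853.
The smallest integer exceeding 3.853 is 4.

4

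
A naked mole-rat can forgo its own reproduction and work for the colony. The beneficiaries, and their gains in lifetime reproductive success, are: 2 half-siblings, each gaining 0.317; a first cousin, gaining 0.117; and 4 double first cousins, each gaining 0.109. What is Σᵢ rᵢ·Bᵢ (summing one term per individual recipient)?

r to a half-sibling = 0.25 (half-sibs share one parent — one path of length 2: r = (1/2)^2 = 1/4).
r to a first cousin = 0.125 (first cousins share one grandparent pair — two paths of length 4: r = 2·(1/2)^4 = 1/8).
r to a double first cousin = 0.25 (double first cousins share both grandparent pairs — four paths of length 4: r = 4·(1/2)^4 = 1/4).
Summing one r·B term per recipient: 2·0.25·0.317 + 1·0.125·0.117 + 4·0.25·0.109 = 0.282125.

0.282125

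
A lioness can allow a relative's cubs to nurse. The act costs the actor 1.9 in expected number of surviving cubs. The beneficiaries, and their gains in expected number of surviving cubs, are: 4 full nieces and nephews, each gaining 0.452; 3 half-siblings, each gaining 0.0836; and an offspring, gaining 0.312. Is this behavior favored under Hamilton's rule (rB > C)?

No

Hamilton's rule: the trait is favored when the sum of r·B over every recipient exceeds the actor's cost C.
r to a full niece or nephew = 0.25 (full aunt/uncle↔niece/nephew: two paths of length 3 through the shared grandparent pair: r = 2·(1/2)^3 = 1/4).
r to a half-sibling = 0.25 (half-sibs share one parent — one path of length 2: r = (1/2)^2 = 1/4).
r to an offspring = 1/2 (one parent–offspring link: r = (1/2)^1 = 1/2).
Summing one r·B term per recipient: 4·0.25·0.452 + 3·0.25·0.0836 + 1·0.5·0.312 = 0.6707.
0.6707 < 1.9: the indirect benefit is less than the cost.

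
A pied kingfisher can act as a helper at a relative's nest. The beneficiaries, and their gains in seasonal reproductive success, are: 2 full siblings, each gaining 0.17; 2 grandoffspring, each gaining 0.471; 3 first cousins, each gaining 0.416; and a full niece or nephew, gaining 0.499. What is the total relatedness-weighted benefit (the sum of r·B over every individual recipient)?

r to a full sibling = 0.5 (full sibs share both parents — two paths of length 2: r = 2·(1/2)^2 = 1/2).
r to a grandoffspring = 0.25 (two parent–offspring links: r = (1/2)^2 = 1/4).
r to a first cousin = 1/8 (first cousins share one grandparent pair — two paths of length 4: r = 2·(1/2)^4 = 1/8).
r to a full niece or nephew = 1/4 (full aunt/uncle↔niece/nephew: two paths of length 3 through the shared grandparent pair: r = 2·(1/2)^3 = 1/4).
Summing one r·B term per recipient: 2·0.5·0.17 + 2·0.25·0.471 + 3·0.125·0.416 + 1·0.25·0.499 = 0.68625.

0.68625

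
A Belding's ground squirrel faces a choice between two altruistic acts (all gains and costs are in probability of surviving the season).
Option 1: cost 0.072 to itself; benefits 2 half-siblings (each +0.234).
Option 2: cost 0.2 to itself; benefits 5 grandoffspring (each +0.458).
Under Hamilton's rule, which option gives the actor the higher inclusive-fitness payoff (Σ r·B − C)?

Option 1: r to a half-sibling = 0.25.
Option 1: Σ r·B − C = (2·0.25·0.234) − 0.072 = 0.045.
Option 2: r to a grandoffspring = 0.25.
Option 2: Σ r·B − C = (5·0.25·0.458) − 0.2 = 0.3725.
Option 2 has the higher net inclusive-fitness payoff.

Option 2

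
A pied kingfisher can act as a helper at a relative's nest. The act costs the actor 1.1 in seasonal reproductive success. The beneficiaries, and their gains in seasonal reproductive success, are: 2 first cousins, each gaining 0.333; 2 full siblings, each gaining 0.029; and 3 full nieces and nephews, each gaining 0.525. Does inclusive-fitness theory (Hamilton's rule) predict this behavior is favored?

Hamilton's rule: the trait is favored when the sum of r·B over every recipient exceeds the actor's cost C.
r to a first cousin = 0.125 (first cousins share one grandparent pair — two paths of length 4: r = 2·(1/2)^4 = 1/8).
r to a full sibling = 1/2 (full sibs share both parents — two paths of length 2: r = 2·(1/2)^2 = 1/2).
r to a full niece or nephew = 1/4 (full aunt/uncle↔niece/nephew: two paths of length 3 through the shared grandparent pair: r = 2·(1/2)^3 = 1/4).
Summing one r·B term per recipient: 2·0.125·0.333 + 2·0.5·0.029 + 3·0.25·0.525 = 0.506.
0.506 < 1.1: the indirect benefit is less than the cost.

No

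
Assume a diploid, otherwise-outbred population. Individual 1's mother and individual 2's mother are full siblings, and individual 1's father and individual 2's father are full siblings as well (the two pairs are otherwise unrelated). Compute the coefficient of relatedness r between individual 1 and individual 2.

Relatedness sums over independent paths through distinct common ancestors.
Individual 1 and individual 2 are related in two ways: first cousins through their mothers (r = 1/8) and first cousins through their fathers (r = 1/8) — i.e. double first cousins.
r = 1/8 + 1/8 = 0.25.

0.25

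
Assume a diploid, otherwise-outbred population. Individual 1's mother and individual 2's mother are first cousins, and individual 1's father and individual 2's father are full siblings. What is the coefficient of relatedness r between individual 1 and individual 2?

With two independent routes of shared ancestry, r is the sum of the two contributions.
Individual 1 and individual 2 are related in two ways: second cousins through their mothers (r = 1/32) and first cousins through their fathers (r = 1/8).
r = 1/32 + 1/8 = 5/32 = 0.15625.

0.15625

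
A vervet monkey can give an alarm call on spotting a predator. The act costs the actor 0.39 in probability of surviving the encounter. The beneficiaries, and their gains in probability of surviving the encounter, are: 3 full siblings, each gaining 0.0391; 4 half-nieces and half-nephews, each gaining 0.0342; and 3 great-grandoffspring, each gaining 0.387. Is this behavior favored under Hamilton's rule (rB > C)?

Hamilton's rule: the trait is favored when the sum of r·B over every recipient exceeds the actor's cost C.
r to a full sibling = 0.5 (full sibs share both parents — two paths of length 2: r = 2·(1/2)^2 = 1/2).
r to a half-niece or half-nephew = 1/8 (half-aunt/uncle↔niece/nephew: one path of length 3: r = (1/2)^3 = 1/8).
r to a great-grandoffspring = 1/8 (three parent–offspring links: r = (1/2)^3 = 1/8).
Summing one r·B term per recipient: 3·0.5·0.0391 + 4·0.125·0.0342 + 3·0.125·0.387 = 0.220875.
0.220875 < 0.39: the indirect benefit is less than the cost.

No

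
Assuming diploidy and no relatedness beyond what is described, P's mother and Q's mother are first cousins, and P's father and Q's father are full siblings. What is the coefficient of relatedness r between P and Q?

With two independent routes of shared ancestry, r is the sum of the two contributions.
P and Q are related in two ways: second cousins through their mothers (r = 1/32) and first cousins through their fathers (r = 1/8).
r = 1/32 + 1/8 = 0.15625.

0.15625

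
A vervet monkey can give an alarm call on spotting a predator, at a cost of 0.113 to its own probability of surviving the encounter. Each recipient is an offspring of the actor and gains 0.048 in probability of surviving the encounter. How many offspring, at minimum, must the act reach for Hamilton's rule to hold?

5

r to an offspring = 1/2 (one parent–offspring link: r = (1/2)^1 = 1/2).
Hamilton's rule: n·r·B > C  ⇒  n > C/(r·B) = 0.113/(0.5·0.048) = 4.708.
The smallest integer exceeding 4.708 is 5.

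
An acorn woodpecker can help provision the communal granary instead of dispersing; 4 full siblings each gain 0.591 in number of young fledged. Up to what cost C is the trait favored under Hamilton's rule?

1.182

r to a full sibling = 1/2 (full sibs share both parents — two paths of length 2: r = 2·(1/2)^2 = 1/2).
Hamilton's rule: n·r·B > C, so the trait is favored while C < n·r·B = 4·0.5·0.591 = 1.182.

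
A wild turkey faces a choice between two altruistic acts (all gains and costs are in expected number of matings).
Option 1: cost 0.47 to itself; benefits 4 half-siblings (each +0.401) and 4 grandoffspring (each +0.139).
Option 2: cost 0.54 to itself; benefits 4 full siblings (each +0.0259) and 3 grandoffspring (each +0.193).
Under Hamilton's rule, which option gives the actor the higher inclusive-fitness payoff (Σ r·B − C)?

Option 1

Option 1: r to a half-sibling = 0.25.
Option 1: r to a grandoffspring = 0.25.
Option 1: Σ r·B − C = (4·0.25·0.401 + 4·0.25·0.139) − 0.47 = 0.07.
Option 2: r to a full sibling = 0.5.
Option 2: r to a grandoffspring = 0.25.
Option 2: Σ r·B − C = (4·0.5·0.0259 + 3·0.25·0.193) − 0.54 = -0.34345.
Option 1 has the higher net inclusive-fitness payoff.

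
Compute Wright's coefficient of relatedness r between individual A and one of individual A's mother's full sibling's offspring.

Each parent–offspring link contributes a factor of 1/2, and independent paths through distinct common ancestors add.
First cousins share one grandparent pair — two paths of length 4: r = 2·(1/2)^4 = 1/8.

0.125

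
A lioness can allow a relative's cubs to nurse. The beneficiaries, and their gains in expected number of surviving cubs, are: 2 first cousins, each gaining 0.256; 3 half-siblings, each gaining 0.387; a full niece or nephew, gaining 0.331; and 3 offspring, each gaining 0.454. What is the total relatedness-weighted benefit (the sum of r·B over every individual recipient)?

1.118

r to a first cousin = 1/8 (first cousins share one grandparent pair — two paths of length 4: r = 2·(1/2)^4 = 1/8).
r to a half-sibling = 0.25 (half-sibs share one parent — one path of length 2: r = (1/2)^2 = 1/4).
r to a full niece or nephew = 1/4 (full aunt/uncle↔niece/nephew: two paths of length 3 through the shared grandparent pair: r = 2·(1/2)^3 = 1/4).
r to an offspring = 0.5 (one parent–offspring link: r = (1/2)^1 = 1/2).
Summing one r·B term per recipient: 2·0.125·0.256 + 3·0.25·0.387 + 1·0.25·0.331 + 3·0.5·0.454 = 1.118.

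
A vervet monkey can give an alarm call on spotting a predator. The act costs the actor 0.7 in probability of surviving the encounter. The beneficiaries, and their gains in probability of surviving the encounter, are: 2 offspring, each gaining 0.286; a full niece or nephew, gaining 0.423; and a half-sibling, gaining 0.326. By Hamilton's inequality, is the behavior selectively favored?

No

Hamilton's rule: the trait is favored when the sum of r·B over every recipient exceeds the actor's cost C.
r to an offspring = 1/2 (one parent–offspring link: r = (1/2)^1 = 1/2).
r to a full niece or nephew = 0.25 (full aunt/uncle↔niece/nephew: two paths of length 3 through the shared grandparent pair: r = 2·(1/2)^3 = 1/4).
r to a half-sibling = 0.25 (half-sibs share one parent — one path of length 2: r = (1/2)^2 = 1/4).
Summing one r·B term per recipient: 2·0.5·0.286 + 1·0.25·0.423 + 1·0.25·0.326 = 0.47325.
0.47325 < 0.7: the indirect benefit is less than the cost.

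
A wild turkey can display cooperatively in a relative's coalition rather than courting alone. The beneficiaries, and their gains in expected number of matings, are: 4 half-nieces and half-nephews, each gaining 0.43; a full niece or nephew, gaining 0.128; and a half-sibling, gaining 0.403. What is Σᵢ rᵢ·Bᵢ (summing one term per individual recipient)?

0.34775

r to a half-niece or half-nephew = 1/8 (half-aunt/uncle↔niece/nephew: one path of length 3: r = (1/2)^3 = 1/8).
r to a full niece or nephew = 1/4 (full aunt/uncle↔niece/nephew: two paths of length 3 through the shared grandparent pair: r = 2·(1/2)^3 = 1/4).
r to a half-sibling = 1/4 (half-sibs share one parent — one path of length 2: r = (1/2)^2 = 1/4).
Summing one r·B term per recipient: 4·0.125·0.43 + 1·0.25·0.128 + 1·0.25·0.403 = 0.34775.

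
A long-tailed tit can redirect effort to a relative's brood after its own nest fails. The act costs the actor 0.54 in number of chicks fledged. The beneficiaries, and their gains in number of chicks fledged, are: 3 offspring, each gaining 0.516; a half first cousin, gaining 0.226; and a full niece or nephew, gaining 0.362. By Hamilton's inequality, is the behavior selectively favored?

Hamilton's rule: the trait is favored when the sum of r·B over every recipient exceeds the actor's cost C.
r to an offspring = 1/2 (one parent–offspring link: r = (1/2)^1 = 1/2).
r to a half first cousin = 0.0625 (half first cousins share one grandparent — one path of length 4: r = (1/2)^4 = 1/16).
r to a full niece or nephew = 0.25 (full aunt/uncle↔niece/nephew: two paths of length 3 through the shared grandparent pair: r = 2·(1/2)^3 = 1/4).
Summing one r·B term per recipient: 3·0.5·0.516 + 1·0.0625·0.226 + 1·0.25·0.362 = 0.878625.
0.878625 > 0.54: the indirect benefit exceeds the cost.

Yes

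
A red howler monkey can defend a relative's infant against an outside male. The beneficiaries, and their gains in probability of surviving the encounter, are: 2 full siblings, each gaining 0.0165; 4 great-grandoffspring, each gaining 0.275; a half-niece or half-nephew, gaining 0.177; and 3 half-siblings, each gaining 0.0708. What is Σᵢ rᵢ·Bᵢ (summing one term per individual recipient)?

0.229225

r to a full sibling = 1/2 (full sibs share both parents — two paths of length 2: r = 2·(1/2)^2 = 1/2).
r to a great-grandoffspring = 1/8 (three parent–offspring links: r = (1/2)^3 = 1/8).
r to a half-niece or half-nephew = 1/8 (half-aunt/uncle↔niece/nephew: one path of length 3: r = (1/2)^3 = 1/8).
r to a half-sibling = 0.25 (half-sibs share one parent — one path of length 2: r = (1/2)^2 = 1/4).
Summing one r·B term per recipient: 2·0.5·0.0165 + 4·0.125·0.275 + 1·0.125·0.177 + 3·0.25·0.0708 = 0.229225.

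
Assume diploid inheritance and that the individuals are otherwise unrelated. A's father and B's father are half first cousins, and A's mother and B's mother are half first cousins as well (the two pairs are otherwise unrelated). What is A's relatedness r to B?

0.03125

With two independent routes of shared ancestry, r is the sum of the two contributions.
A and B are related in two ways: half second cousins through their fathers (r = 1/64) and half second cousins through their mothers (r = 1/64).
r = 1/64 + 1/64 = 1/32 = 0.03125.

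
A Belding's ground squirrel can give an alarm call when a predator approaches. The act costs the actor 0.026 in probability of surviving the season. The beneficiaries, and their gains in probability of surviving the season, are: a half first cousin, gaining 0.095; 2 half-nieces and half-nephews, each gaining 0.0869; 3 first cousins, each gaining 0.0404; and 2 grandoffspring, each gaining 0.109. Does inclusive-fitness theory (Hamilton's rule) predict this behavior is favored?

Yes

Hamilton's rule: the trait is favored when the sum of r·B over every recipient exceeds the actor's cost C.
r to a half first cousin = 1/16 (half first cousins share one grandparent — one path of length 4: r = (1/2)^4 = 1/16).
r to a half-niece or half-nephew = 1/8 (half-aunt/uncle↔niece/nephew: one path of length 3: r = (1/2)^3 = 1/8).
r to a first cousin = 0.125 (first cousins share one grandparent pair — two paths of length 4: r = 2·(1/2)^4 = 1/8).
r to a grandoffspring = 0.25 (two parent–offspring links: r = (1/2)^2 = 1/4).
Summing one r·B term per recipient: 1·0.0625·0.095 + 2·0.125·0.0869 + 3·0.125·0.0404 + 2·0.25·0.109 = 0.0973125.
0.0973125 > 0.026: the indirect benefit exceeds the cost.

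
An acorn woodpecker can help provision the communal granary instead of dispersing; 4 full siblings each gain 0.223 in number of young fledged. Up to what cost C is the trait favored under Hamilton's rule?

0.446

r to a full sibling = 0.5 (full sibs share both parents — two paths of length 2: r = 2·(1/2)^2 = 1/2).
Hamilton's rule: n·r·B > C, so the trait is favored while C < n·r·B = 4·0.5·0.223 = 0.446.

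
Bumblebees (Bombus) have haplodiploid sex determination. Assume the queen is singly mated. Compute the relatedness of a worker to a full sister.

Haplodiploid full sisters inherit their father's entire haploid genome identically (contributing 1/2) and on average half of their mother's contribution (1/2 · 1/2 = 1/4); r = 1/2 + 1/4 = 3/4.

0.75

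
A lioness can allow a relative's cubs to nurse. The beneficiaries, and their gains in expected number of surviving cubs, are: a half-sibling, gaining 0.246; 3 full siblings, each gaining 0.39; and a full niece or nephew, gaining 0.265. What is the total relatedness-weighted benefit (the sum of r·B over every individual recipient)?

r to a half-sibling = 0.25 (half-sibs share one parent — one path of length 2: r = (1/2)^2 = 1/4).
r to a full sibling = 1/2 (full sibs share both parents — two paths of length 2: r = 2·(1/2)^2 = 1/2).
r to a full niece or nephew = 0.25 (full aunt/uncle↔niece/nephew: two paths of length 3 through the shared grandparent pair: r = 2·(1/2)^3 = 1/4).
Summing one r·B term per recipient: 1·0.25·0.246 + 3·0.5·0.39 + 1·0.25·0.265 = 0.71275.

0.71275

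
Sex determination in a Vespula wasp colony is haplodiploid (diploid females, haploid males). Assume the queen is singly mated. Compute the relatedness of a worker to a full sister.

0.75

Haplodiploid full sisters inherit their father's entire haploid genome identically (contributing 1/2) and on average half of their mother's contribution (1/2 · 1/2 = 1/4); r = 1/2 + 1/4 = 3/4.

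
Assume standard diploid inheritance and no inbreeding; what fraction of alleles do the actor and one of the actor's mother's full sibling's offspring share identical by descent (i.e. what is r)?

Each parent–offspring link contributes a factor of 1/2, and independent paths through distinct common ancestors add.
First cousins share one grandparent pair — two paths of length 4: r = 2·(1/2)^4 = 1/8.

0.125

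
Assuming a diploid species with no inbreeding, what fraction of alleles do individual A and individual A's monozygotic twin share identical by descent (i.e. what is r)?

1

Each parent–offspring link contributes a factor of 1/2, and independent paths through distinct common ancestors add.
Monozygotic twins share every allele identical by descent: r = 1.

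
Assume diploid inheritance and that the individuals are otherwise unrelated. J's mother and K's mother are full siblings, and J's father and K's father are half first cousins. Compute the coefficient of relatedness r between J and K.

0.140625

Relatedness sums over independent paths through distinct common ancestors.
J and K are related in two ways: first cousins through their mothers (r = 1/8) and half second cousins through their fathers (r = 1/64).
r = 1/8 + 1/64 = 9/64 = 0.140625.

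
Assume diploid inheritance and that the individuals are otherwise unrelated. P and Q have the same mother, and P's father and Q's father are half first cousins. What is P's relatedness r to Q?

Independent pedigree routes through distinct common ancestors add.
P and Q are related in two ways: half-sibs through their shared mother (r = 1/4) and half second cousins through their fathers (r = 1/64).
r = 1/4 + 1/64 = 17/64 = 0.265625.

0.265625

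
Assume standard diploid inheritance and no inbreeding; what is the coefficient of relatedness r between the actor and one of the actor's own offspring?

0.5

Each parent–offspring link contributes a factor of 1/2, and independent paths through distinct common ancestors add.
One parent–offspring link: r = (1/2)^1 = 1/2.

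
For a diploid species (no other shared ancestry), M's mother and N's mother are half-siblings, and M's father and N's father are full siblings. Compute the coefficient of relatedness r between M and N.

0.1875

Independent pedigree routes through distinct common ancestors add.
M and N are related in two ways: half first cousins through their mothers (r = 1/16) and first cousins through their fathers (r = 1/8).
r = 1/16 + 1/8 = 3/16 = 0.1875.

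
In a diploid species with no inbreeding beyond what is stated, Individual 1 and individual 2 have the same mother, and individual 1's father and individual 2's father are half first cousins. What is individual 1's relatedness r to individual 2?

0.265625

Wright's path rule: contributions from independent ancestry routes add.
Individual 1 and individual 2 are related in two ways: half-sibs through their shared mother (r = 1/4) and half second cousins through their fathers (r = 1/64).
r = 1/4 + 1/64 = 17/64 = 0.265625.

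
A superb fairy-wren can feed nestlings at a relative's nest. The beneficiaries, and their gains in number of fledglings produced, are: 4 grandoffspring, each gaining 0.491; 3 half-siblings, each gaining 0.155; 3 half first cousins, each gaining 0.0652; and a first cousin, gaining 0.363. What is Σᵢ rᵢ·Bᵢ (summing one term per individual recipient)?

0.66485

r to a grandoffspring = 0.25 (two parent–offspring links: r = (1/2)^2 = 1/4).
r to a half-sibling = 0.25 (half-sibs share one parent — one path of length 2: r = (1/2)^2 = 1/4).
r to a half first cousin = 1/16 (half first cousins share one grandparent — one path of length 4: r = (1/2)^4 = 1/16).
r to a first cousin = 0.125 (first cousins share one grandparent pair — two paths of length 4: r = 2·(1/2)^4 = 1/8).
Summing one r·B term per recipient: 4·0.25·0.491 + 3·0.25·0.155 + 3·0.0625·0.0652 + 1·0.125·0.363 = 0.66485.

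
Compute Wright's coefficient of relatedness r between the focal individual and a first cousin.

0.125

Each parent–offspring link contributes a factor of 1/2, and independent paths through distinct common ancestors add.
First cousins share one grandparent pair — two paths of length 4: r = 2·(1/2)^4 = 1/8.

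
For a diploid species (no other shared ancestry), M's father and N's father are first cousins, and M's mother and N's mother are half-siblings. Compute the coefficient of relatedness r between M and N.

0.09375

With two independent routes of shared ancestry, r is the sum of the two contributions.
M and N are related in two ways: second cousins through their fathers (r = 1/32) and half first cousins through their mothers (r = 1/16).
r = 1/32 + 1/16 = 3/32 = 0.09375.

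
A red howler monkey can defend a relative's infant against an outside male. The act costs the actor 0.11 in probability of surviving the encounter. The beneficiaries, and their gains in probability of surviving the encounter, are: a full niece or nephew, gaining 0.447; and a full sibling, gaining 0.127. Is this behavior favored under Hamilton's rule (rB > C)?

Yes

Hamilton's rule: the trait is favored when the sum of r·B over every recipient exceeds the actor's cost C.
r to a full niece or nephew = 1/4 (full aunt/uncle↔niece/nephew: two paths of length 3 through the shared grandparent pair: r = 2·(1/2)^3 = 1/4).
r to a full sibling = 0.5 (full sibs share both parents — two paths of length 2: r = 2·(1/2)^2 = 1/2).
Summing one r·B term per recipient: 1·0.25·0.447 + 1·0.5·0.127 = 0.17525.
0.17525 > 0.11: the indirect benefit exceeds the cost.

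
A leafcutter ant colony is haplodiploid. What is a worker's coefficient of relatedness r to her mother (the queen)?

One meiotic link between diploid queen and diploid daughter: r = 1/2.

0.5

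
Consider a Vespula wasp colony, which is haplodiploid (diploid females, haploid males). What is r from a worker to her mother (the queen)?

0.5

One meiotic link between diploid queen and diploid daughter: r = 1/2.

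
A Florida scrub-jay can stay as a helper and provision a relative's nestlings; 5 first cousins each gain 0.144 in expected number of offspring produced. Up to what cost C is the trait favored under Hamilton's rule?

0.09

r to a first cousin = 0.125 (first cousins share one grandparent pair — two paths of length 4: r = 2·(1/2)^4 = 1/8).
Hamilton's rule: n·r·B > C, so the trait is favored while C < n·r·B = 5·0.125·0.144 = 0.09.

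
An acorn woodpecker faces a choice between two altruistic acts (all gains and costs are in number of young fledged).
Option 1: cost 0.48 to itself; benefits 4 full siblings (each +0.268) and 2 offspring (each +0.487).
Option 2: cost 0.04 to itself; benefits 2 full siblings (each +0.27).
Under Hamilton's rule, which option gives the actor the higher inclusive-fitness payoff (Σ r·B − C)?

Option 1: r to a full sibling = 0.5.
Option 1: r to an offspring = 0.5.
Option 1: Σ r·B − C = (4·0.5·0.268 + 2·0.5·0.487) − 0.48 = 0.543.
Option 2: r to a full sibling = 0.5.
Option 2: Σ r·B − C = (2·0.5·0.27) − 0.04 = 0.23.
Option 1 has the higher net inclusive-fitness payoff.

Option 1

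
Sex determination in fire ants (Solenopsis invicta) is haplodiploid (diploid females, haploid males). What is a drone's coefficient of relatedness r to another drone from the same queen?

0.5

Haploid brothers each carry a random half of the queen's diploid genome, so on average they share half: r = 1/2.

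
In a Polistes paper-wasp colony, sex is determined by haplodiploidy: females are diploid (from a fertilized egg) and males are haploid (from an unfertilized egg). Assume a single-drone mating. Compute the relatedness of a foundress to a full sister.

Haplodiploid full sisters inherit their father's entire haploid genome identically (contributing 1/2) and on average half of their mother's contribution (1/2 · 1/2 = 1/4); r = 1/2 + 1/4 = 3/4.

0.75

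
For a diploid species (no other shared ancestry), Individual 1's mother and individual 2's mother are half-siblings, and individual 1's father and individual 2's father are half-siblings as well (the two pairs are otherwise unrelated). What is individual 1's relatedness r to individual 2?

0.125

Relatedness sums over independent paths through distinct common ancestors.
Individual 1 and individual 2 are related in two ways: half first cousins through their mothers (r = 1/16) and half first cousins through their fathers (r = 1/16).
r = 1/16 + 1/16 = 1/8 = 0.125.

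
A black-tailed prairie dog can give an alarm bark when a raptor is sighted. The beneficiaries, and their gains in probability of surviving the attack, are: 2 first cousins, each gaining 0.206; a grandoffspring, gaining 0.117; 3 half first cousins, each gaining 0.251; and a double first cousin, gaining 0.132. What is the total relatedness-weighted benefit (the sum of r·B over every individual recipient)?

r to a first cousin = 1/8 (first cousins share one grandparent pair — two paths of length 4: r = 2·(1/2)^4 = 1/8).
r to a grandoffspring = 0.25 (two parent–offspring links: r = (1/2)^2 = 1/4).
r to a half first cousin = 0.0625 (half first cousins share one grandparent — one path of length 4: r = (1/2)^4 = 1/16).
r to a double first cousin = 1/4 (double first cousins share both grandparent pairs — four paths of length 4: r = 4·(1/2)^4 = 1/4).
Summing one r·B term per recipient: 2·0.125·0.206 + 1·0.25·0.117 + 3·0.0625·0.251 + 1·0.25·0.132 = 0.1608125.

0.1608125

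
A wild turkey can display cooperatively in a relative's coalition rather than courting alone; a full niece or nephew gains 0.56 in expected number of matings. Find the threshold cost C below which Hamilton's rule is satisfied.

0.14

r to a full niece or nephew = 1/4 (full aunt/uncle↔niece/nephew: two paths of length 3 through the shared grandparent pair: r = 2·(1/2)^3 = 1/4).
Hamilton's rule: n·r·B > C, so the trait is favored while C < n·r·B = 1·0.25·0.56 = 0.14.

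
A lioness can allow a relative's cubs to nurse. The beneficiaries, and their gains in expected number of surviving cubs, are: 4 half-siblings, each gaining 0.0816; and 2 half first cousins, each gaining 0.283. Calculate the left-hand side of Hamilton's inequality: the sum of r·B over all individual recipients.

0.116975

r to a half-sibling = 1/4 (half-sibs share one parent — one path of length 2: r = (1/2)^2 = 1/4).
r to a half first cousin = 1/16 (half first cousins share one grandparent — one path of length 4: r = (1/2)^4 = 1/16).
Summing one r·B term per recipient: 4·0.25·0.0816 + 2·0.0625·0.283 = 0.116975.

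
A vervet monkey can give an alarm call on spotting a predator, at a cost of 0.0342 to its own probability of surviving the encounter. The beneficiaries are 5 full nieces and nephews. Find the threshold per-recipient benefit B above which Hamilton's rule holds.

0.0274

r to a full niece or nephew = 1/4 (full aunt/uncle↔niece/nephew: two paths of length 3 through the shared grandparent pair: r = 2·(1/2)^3 = 1/4).
Hamilton's rule with n recipients of equal r: n·r·B > C, so B > C/(n·r) = 0.0342/(5·0.25) = 0.0274.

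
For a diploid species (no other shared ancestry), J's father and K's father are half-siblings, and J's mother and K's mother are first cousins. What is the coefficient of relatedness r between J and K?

0.09375

Wright's path rule: contributions from independent ancestry routes add.
J and K are related in two ways: half first cousins through their fathers (r = 1/16) and second cousins through their mothers (r = 1/32).
r = 1/16 + 1/32 = 3/32 = 0.09375.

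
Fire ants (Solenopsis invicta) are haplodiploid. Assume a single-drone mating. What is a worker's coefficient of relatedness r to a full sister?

Haplodiploid full sisters inherit their father's entire haploid genome identically (contributing 1/2) and on average half of their mother's contribution (1/2 · 1/2 = 1/4); r = 1/2 + 1/4 = 3/4.

0.75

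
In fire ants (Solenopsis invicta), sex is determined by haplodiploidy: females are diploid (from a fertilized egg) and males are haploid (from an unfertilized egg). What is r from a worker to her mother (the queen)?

One meiotic link between diploid queen and diploid daughter: r = 1/2.

0.5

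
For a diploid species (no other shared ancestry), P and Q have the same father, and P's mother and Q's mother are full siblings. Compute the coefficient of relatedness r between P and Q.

Relatedness sums over independent paths through distinct common ancestors.
P and Q are related in two ways: half-sibs through their shared father (r = 1/4) and first cousins through their mothers (r = 1/8).
r = 1/4 + 1/8 = 0.375.

0.375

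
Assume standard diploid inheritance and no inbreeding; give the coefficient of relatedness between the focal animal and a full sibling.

0.5

Full sibs share both parents — two paths of length 2: r = 2·(1/2)^2 = 1/2.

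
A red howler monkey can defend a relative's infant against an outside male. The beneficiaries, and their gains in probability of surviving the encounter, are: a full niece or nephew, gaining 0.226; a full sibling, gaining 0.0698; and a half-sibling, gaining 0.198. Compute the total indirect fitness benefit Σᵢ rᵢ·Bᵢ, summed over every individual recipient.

r to a full niece or nephew = 1/4 (full aunt/uncle↔niece/nephew: two paths of length 3 through the shared grandparent pair: r = 2·(1/2)^3 = 1/4).
r to a full sibling = 1/2 (full sibs share both parents — two paths of length 2: r = 2·(1/2)^2 = 1/2).
r to a half-sibling = 1/4 (half-sibs share one parent — one path of length 2: r = (1/2)^2 = 1/4).
Summing one r·B term per recipient: 1·0.25·0.226 + 1·0.5·0.0698 + 1·0.25·0.198 = 0.1409.

0.1409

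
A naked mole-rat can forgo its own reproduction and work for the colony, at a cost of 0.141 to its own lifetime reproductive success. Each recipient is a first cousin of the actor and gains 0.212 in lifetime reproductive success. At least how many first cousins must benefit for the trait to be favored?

r to a first cousin = 1/8 (first cousins share one grandparent pair — two paths of length 4: r = 2·(1/2)^4 = 1/8).
Hamilton's rule: n·r·B > C  ⇒  n > C/(r·B) = 0.141/(0.125·0.212) = 5.321.
The smallest integer exceeding 5.321 is 6.

6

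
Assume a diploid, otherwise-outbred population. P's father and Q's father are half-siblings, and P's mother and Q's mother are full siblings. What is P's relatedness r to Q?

Wright's path rule: contributions from independent ancestry routes add.
P and Q are related in two ways: half first cousins through their fathers (r = 1/16) and first cousins through their mothers (r = 1/8).
r = 1/16 + 1/8 = 3/16 = 0.1875.

0.1875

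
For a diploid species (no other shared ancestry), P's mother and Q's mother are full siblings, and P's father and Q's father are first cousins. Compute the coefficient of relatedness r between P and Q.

0.15625

Independent pedigree routes through distinct common ancestors add.
P and Q are related in two ways: first cousins through their mothers (r = 1/8) and second cousins through their fathers (r = 1/32).
r = 1/8 + 1/32 = 0.15625.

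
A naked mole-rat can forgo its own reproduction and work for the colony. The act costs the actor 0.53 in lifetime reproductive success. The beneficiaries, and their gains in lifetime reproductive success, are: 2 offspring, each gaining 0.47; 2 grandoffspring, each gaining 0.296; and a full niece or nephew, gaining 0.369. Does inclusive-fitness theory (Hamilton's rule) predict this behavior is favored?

Hamilton's rule: the trait is favored when the sum of r·B over every recipient exceeds the actor's cost C.
r to an offspring = 1/2 (one parent–offspring link: r = (1/2)^1 = 1/2).
r to a grandoffspring = 0.25 (two parent–offspring links: r = (1/2)^2 = 1/4).
r to a full niece or nephew = 1/4 (full aunt/uncle↔niece/nephew: two paths of length 3 through the shared grandparent pair: r = 2·(1/2)^3 = 1/4).
Summing one r·B term per recipient: 2·0.5·0.47 + 2·0.25·0.296 + 1·0.25·0.369 = 0.71025.
0.71025 > 0.53: the indirect benefit exceeds the cost.

Yes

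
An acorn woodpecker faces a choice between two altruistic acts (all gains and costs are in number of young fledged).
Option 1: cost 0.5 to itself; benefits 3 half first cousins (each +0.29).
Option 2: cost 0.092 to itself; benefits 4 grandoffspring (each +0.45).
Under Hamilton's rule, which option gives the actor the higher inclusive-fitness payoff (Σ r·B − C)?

Option 1: r to a half first cousin = 0.0625.
Option 1: Σ r·B − C = (3·0.0625·0.29) − 0.5 = -0.445625.
Option 2: r to a grandoffspring = 0.25.
Option 2: Σ r·B − C = (4·0.25·0.45) − 0.092 = 0.358.
Option 2 has the higher net inclusive-fitness payoff.

Option 2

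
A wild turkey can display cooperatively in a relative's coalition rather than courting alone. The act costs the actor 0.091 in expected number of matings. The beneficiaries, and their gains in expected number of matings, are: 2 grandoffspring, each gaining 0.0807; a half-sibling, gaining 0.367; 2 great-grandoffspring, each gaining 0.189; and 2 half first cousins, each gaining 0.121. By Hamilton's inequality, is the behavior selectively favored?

Yes

Hamilton's rule: the trait is favored when the sum of r·B over every recipient exceeds the actor's cost C.
r to a grandoffspring = 0.25 (two parent–offspring links: r = (1/2)^2 = 1/4).
r to a half-sibling = 1/4 (half-sibs share one parent — one path of length 2: r = (1/2)^2 = 1/4).
r to a great-grandoffspring = 1/8 (three parent–offspring links: r = (1/2)^3 = 1/8).
r to a half first cousin = 1/16 (half first cousins share one grandparent — one path of length 4: r = (1/2)^4 = 1/16).
Summing one r·B term per recipient: 2·0.25·0.0807 + 1·0.25·0.367 + 2·0.125·0.189 + 2·0.0625·0.121 = 0.194475.
0.194475 > 0.091: the indirect benefit exceeds the cost.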